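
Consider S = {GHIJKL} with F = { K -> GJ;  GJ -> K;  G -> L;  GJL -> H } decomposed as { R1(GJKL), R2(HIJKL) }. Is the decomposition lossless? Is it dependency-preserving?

lossless and dependency-preserving

Lossless test: (JKL)⁺ = {GHJKL}, which contains all of one fragment — lossless.
Dependency preservation: GJL → H is not contained in any single fragment, but the restricted closure of its left-hand side across the fragments still reaches the right-hand side; the remaining FDs each lie inside some fragment. All dependencies are preserved.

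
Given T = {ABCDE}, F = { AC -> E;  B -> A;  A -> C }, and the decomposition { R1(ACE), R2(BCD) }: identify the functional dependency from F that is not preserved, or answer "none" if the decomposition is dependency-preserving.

Check B → A: no single fragment contains all of {AB}, and the restricted closure of {B} across the fragments never reaches {A}.
AC → E is preserved.
A → C is preserved.

B -> A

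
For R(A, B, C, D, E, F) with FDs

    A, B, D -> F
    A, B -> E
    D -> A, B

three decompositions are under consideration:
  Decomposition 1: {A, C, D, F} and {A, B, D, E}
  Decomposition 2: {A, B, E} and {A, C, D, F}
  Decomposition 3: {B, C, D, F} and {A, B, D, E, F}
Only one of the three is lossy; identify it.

Decomposition 2

Decomposition 1: common = {A, D}, closure = {A, B, D, E, F} → lossless.
Decomposition 2: common = {A}, closure = {A} → lossy.
Decomposition 3: common = {B, D, F}, closure = {A, B, D, E, F} → lossless.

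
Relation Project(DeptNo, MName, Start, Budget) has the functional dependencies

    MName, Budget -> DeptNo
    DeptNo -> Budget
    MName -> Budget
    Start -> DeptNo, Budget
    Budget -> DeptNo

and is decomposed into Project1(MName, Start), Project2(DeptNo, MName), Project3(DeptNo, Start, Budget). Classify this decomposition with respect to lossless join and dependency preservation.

lossless and dependency-preserving

Lossless test (chase): Rows 2 and 3 agree on DeptNo; apply DeptNo→Budget and equate their Budget entries. Rows 1 and 2 agree on MName; apply MName→Budget and equate their Budget entries. Rows 1 and 3 agree on Start; apply Start→DeptNo, Budget and equate their DeptNo, Budget entries. Row 1 is now all distinguished symbols — the join is lossless.
Dependency preservation: MName, Budget → DeptNo; MName → Budget are not contained in any single fragment, but the restricted closure of each left-hand side across the fragments still reaches the right-hand side; the remaining FDs each lie inside some fragment. All dependencies are preserved.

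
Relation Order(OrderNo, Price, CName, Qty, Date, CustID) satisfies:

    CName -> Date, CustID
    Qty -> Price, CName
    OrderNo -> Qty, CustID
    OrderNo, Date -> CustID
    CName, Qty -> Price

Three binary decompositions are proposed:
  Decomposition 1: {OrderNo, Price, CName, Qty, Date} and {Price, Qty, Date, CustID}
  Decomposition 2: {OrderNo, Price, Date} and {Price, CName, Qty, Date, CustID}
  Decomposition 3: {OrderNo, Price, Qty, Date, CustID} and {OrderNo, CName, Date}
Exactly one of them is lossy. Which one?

Decomposition 2

Decomposition 1: common = {Price, Qty, Date}, closure = {Price, CName, Qty, Date, CustID} → lossless.
Decomposition 2: common = {Price, Date}, closure = {Price, Date} → lossy.
Decomposition 3: common = {OrderNo, Date}, closure = {OrderNo, Price, CName, Qty, Date, CustID} → lossless.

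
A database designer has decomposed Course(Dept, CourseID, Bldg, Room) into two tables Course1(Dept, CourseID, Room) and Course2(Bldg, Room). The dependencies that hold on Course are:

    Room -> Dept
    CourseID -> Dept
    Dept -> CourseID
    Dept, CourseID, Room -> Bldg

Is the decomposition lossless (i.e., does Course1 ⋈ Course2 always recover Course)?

Yes

Common attributes: Course1 ∩ Course2 = {Room}.
Closure of {Room}: Room → Dept applies, adding Dept; Dept → CourseID applies, adding CourseID; Dept, CourseID, Room → Bldg applies, adding Bldg. So (Room)⁺ = {Dept, CourseID, Bldg, Room}.
This closure contains every attribute of Course1, so Course1 ∩ Course2 → Course1. The join is lossless.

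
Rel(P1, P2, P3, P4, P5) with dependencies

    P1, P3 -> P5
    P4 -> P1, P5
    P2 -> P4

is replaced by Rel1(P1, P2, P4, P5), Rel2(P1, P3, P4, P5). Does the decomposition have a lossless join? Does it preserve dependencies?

lossy but dependency-preserving

Lossless test: (P1, P4, P5)⁺ = {P1, P4, P5}, which is a superkey of neither fragment — lossy.
Dependency preservation: every FD's attributes lie within a single fragment, so each can be enforced locally — preserved.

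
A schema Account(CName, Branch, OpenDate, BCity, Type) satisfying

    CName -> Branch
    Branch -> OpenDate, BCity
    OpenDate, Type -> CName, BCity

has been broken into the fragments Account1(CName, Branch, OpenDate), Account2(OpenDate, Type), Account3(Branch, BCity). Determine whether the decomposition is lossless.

No

Chase test. Columns are CName, Branch, OpenDate, BCity, Type; row i has aⱼ where attribute j ∈ Accounti, else bᵢⱼ.
Initial tableau (one row per fragment):
  row 1: a1 a2 a3 b14 b15
  row 2: b21 b22 a3 b24 a5
  row 3: b31 a2 b33 a4 b35
Rows 1 and 3 agree on Branch; apply Branch→OpenDate, BCity and equate their OpenDate, BCity entries.
No row becomes fully distinguished — the join is lossy.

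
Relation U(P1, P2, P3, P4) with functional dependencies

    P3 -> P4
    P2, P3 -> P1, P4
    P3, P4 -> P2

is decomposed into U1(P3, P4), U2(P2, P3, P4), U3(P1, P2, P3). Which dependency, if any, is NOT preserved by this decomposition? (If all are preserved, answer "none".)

P3 → P4 lies within U1.
P2, P3 → P1, P4: restricted closure across fragments reaches P1, P4.
P3, P4 → P2 lies within U2.
Every dependency is enforceable on the fragments, so the decomposition is dependency-preserving.

none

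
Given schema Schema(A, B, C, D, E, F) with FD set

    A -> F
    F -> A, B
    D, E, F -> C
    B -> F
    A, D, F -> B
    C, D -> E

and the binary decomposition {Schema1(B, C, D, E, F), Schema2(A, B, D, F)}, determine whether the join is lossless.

Yes

Common attributes: Schema1 ∩ Schema2 = {B, D, F}.
Closure of {B, D, F}: F → A, B applies, adding A. So (B, D, F)⁺ = {A, B, D, F}.
This closure contains every attribute of Schema2, so Schema1 ∩ Schema2 → Schema2. The join is lossless.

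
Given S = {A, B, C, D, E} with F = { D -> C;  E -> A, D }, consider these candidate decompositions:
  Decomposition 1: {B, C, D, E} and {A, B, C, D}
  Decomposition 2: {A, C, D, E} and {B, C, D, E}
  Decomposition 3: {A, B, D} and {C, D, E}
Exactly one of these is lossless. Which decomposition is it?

Decomposition 2

Decomposition 1: common = {B, C, D}, closure = {B, C, D} → lossy.
Decomposition 2: common = {C, D, E}, closure = {A, C, D, E} → lossless.
Decomposition 3: common = {D}, closure = {C, D} → lossy.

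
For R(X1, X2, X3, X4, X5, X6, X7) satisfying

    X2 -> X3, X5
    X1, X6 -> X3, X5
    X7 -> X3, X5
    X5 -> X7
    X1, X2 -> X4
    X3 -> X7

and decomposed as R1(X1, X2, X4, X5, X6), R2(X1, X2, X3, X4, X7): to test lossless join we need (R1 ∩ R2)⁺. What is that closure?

R1 ∩ R2 = {X1, X2, X4}.
X2 → X3, X5 applies, adding X3, X5
X5 → X7 applies, adding X7
Closure: {X1, X2, X3, X4, X5, X7}.

X1, X2, X3, X4, X5, X7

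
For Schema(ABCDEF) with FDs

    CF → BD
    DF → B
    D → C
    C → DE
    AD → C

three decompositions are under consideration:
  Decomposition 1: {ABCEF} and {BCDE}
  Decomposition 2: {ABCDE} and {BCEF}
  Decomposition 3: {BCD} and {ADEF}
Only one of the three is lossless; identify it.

Decomposition 1

Decomposition 1: common = {BCE}, closure = {BCDE} → lossless.
Decomposition 2: common = {BCE}, closure = {BCDE} → lossy.
Decomposition 3: common = {D}, closure = {CDE} → lossy.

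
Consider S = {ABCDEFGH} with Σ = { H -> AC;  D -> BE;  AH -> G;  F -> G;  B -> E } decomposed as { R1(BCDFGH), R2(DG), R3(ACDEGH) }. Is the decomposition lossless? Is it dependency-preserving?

Lossless test (chase): Rows 1 and 3 agree on H; apply H→AC and equate their AC entries. Rows 1 and 2 agree on D; apply D→BE and equate their BE entries. Rows 1 and 3 agree on D; apply D→BE and equate their BE entries. Row 1 is now all distinguished symbols — the join is lossless.
Dependency preservation: the restricted closure of {B} across the fragments never reaches {E}, so B → E cannot be enforced without a join — not preserved.

lossless but not dependency-preserving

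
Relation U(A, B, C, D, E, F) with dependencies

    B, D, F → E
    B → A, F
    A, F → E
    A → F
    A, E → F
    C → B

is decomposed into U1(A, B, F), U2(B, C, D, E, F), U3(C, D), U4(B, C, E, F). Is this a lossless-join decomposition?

Yes

Chase test. Columns are A, B, C, D, E, F; row i has aⱼ where attribute j ∈ Ui, else bᵢⱼ.
Initial tableau (one row per fragment):
  row 1: a1 a2 b13 b14 b15 a6
  row 2: b21 a2 a3 a4 a5 a6
  row 3: b31 b32 a3 a4 b35 b36
  row 4: b41 a2 a3 b44 a5 a6
Rows 1 and 2 agree on B; apply B→A, F and equate their A, F entries.
Rows 1 and 4 agree on B; apply B→A, F and equate their A, F entries.
Rows 1 and 2 agree on A, F; apply A, F→E and equate their E entries.
Rows 2 and 3 agree on C; apply C→B and equate their B entries.
Rows 1 and 3 agree on B; apply B→A, F and equate their A, F entries.
Rows 1 and 3 agree on A, F; apply A, F→E and equate their E entries.
Row 2 is now all distinguished symbols — the join is lossless.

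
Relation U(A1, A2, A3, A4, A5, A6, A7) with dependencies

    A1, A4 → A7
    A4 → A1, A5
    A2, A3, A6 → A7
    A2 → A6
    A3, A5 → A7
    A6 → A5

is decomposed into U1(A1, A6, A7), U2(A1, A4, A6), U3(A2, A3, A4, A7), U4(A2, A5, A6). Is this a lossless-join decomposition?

Yes

Chase test. Columns are A1, A2, A3, A4, A5, A6, A7; row i has aⱼ where attribute j ∈ Ui, else bᵢⱼ.
Initial tableau (one row per fragment):
  row 1: a1 b12 b13 b14 b15 a6 a7
  row 2: a1 b22 b23 a4 b25 a6 b27
  row 3: b31 a2 a3 a4 b35 b36 a7
  row 4: b41 a2 b43 b44 a5 a6 b47
Rows 2 and 3 agree on A4; apply A4→A1, A5 and equate their A1, A5 entries.
Rows 3 and 4 agree on A2; apply A2→A6 and equate their A6 entries.
Rows 1 and 2 agree on A6; apply A6→A5 and equate their A5 entries.
Rows 1 and 4 agree on A6; apply A6→A5 and equate their A5 entries.
Rows 2 and 3 agree on A1, A4; apply A1, A4→A7 and equate their A7 entries.
Row 3 is now all distinguished symbols — the join is lossless.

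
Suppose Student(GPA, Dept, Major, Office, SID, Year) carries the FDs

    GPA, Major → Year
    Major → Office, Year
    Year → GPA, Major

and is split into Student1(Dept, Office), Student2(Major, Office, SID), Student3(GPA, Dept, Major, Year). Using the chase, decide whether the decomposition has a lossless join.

No

Chase test. Columns are GPA, Dept, Major, Office, SID, Year; row i has aⱼ where attribute j ∈ Studenti, else bᵢⱼ.
Initial tableau (one row per fragment):
  row 1: b11 a2 b13 a4 b15 b16
  row 2: b21 b22 a3 a4 a5 b26
  row 3: a1 a2 a3 b34 b35 a6
Rows 2 and 3 agree on Major; apply Major→Office, Year and equate their Office, Year entries.
Rows 2 and 3 agree on Year; apply Year→GPA, Major and equate their GPA, Major entries.
No row becomes fully distinguished — the join is lossy.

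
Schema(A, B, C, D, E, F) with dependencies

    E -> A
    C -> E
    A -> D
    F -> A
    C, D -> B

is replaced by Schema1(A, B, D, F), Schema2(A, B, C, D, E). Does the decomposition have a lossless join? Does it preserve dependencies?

lossy but dependency-preserving

Lossless test: (A, B, D)⁺ = {A, B, D}, which is a superkey of neither fragment — lossy.
Dependency preservation: every FD's attributes lie within a single fragment, so each can be enforced locally — preserved.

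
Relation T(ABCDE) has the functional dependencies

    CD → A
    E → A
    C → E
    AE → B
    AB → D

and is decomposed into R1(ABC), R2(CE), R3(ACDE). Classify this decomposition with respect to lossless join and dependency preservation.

lossless but not dependency-preserving

Lossless test (chase): Rows 2 and 3 agree on E; apply E→A and equate their A entries. Rows 1 and 2 agree on C; apply C→E and equate their E entries. Rows 1 and 2 agree on AE; apply AE→B and equate their B entries. Rows 1 and 3 agree on AE; apply AE→B and equate their B entries. Rows 1 and 2 agree on AB; apply AB→D and equate their D entries. Rows 1 and 3 agree on AB; apply AB→D and equate their D entries. Row 1 is now all distinguished symbols — the join is lossless.
Dependency preservation: the restricted closure of {AE} across the fragments never reaches {B}, so AE → B cannot be enforced without a join — not preserved.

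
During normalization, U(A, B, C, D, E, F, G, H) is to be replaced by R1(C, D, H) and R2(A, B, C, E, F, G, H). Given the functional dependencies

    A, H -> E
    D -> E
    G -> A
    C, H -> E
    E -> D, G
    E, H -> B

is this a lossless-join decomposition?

Yes

Common attributes: R1 ∩ R2 = {C, H}.
Closure of {C, H}: C, H → E applies, adding E; E → D, G applies, adding D, G; E, H → B applies, adding B; G → A applies, adding A. So (C, H)⁺ = {A, B, C, D, E, G, H}.
This closure contains every attribute of R1, so R1 ∩ R2 → R1. The join is lossless.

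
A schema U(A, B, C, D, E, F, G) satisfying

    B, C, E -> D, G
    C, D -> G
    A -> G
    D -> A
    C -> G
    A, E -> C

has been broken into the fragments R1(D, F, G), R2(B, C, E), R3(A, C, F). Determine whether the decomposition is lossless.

Chase test. Columns are A, B, C, D, E, F, G; row i has aⱼ where attribute j ∈ Ri, else bᵢⱼ.
Initial tableau (one row per fragment):
  row 1: b11 b12 b13 a4 b15 a6 a7
  row 2: b21 a2 a3 b24 a5 b26 b27
  row 3: a1 b32 a3 b34 b35 a6 b37
Rows 2 and 3 agree on C; apply C→G and equate their G entries.
No row becomes fully distinguished — the join is lossy.

No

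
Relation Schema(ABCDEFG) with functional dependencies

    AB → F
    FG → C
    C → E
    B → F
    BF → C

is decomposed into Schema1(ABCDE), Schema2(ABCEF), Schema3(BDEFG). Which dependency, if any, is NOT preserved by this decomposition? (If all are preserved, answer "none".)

Check FG → C: no single fragment contains all of {CFG}, and the restricted closure of {FG} across the fragments never reaches {C}.
AB → F is preserved.
C → E is preserved.
B → F is preserved.
BF → C is preserved.

FG → C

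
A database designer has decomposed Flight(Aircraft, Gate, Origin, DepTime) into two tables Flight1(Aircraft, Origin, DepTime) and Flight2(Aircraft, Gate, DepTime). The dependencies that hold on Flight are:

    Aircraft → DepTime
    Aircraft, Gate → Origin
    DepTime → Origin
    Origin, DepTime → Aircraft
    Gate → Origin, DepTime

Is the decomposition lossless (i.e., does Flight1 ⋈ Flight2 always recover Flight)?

Yes

Common attributes: Flight1 ∩ Flight2 = {Aircraft, DepTime}.
Closure of {Aircraft, DepTime}: DepTime → Origin applies, adding Origin. So (Aircraft, DepTime)⁺ = {Aircraft, Origin, DepTime}.
This closure contains every attribute of Flight1, so Flight1 ∩ Flight2 → Flight1. The join is lossless.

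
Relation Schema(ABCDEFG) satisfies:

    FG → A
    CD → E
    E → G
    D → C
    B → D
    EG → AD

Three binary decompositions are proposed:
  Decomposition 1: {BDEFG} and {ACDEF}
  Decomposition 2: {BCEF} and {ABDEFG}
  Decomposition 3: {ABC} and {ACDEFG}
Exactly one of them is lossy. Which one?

Decomposition 3

Decomposition 1: common = {DEF}, closure = {ACDEFG} → lossless.
Decomposition 2: common = {BEF}, closure = {ABCDEFG} → lossless.
Decomposition 3: common = {AC}, closure = {AC} → lossy.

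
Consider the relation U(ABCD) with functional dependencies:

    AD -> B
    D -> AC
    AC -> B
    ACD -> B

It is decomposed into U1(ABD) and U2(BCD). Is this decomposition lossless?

Common attributes: U1 ∩ U2 = {BD}.
Closure of {BD}: D → AC applies, adding AC. So (BD)⁺ = {ABCD}.
This closure contains every attribute of U1, so U1 ∩ U2 → U1. The join is lossless.

Yes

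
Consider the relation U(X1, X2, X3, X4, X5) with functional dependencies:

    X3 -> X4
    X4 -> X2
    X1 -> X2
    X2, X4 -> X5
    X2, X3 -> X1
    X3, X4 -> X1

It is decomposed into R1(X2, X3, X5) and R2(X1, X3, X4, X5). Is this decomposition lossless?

Yes

Common attributes: R1 ∩ R2 = {X3, X5}.
Closure of {X3, X5}: X3 → X4 applies, adding X4; X4 → X2 applies, adding X2; X2, X3 → X1 applies, adding X1. So (X3, X5)⁺ = {X1, X2, X3, X4, X5}.
This closure contains every attribute of R1, so R1 ∩ R2 → R1. The join is lossless.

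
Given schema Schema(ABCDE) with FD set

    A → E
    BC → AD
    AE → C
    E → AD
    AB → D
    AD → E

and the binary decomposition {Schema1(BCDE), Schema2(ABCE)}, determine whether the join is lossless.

Yes

Common attributes: Schema1 ∩ Schema2 = {BCE}.
Closure of {BCE}: BC → AD applies, adding AD. So (BCE)⁺ = {ABCDE}.
This closure contains every attribute of Schema1, so Schema1 ∩ Schema2 → Schema1. The join is lossless.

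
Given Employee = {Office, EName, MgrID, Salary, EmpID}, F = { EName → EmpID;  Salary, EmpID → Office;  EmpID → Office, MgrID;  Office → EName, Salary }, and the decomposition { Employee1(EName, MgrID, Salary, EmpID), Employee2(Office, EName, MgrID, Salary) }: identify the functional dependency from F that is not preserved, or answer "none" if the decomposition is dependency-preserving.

none

EName → EmpID lies within Employee1.
Salary, EmpID → Office: restricted closure across fragments reaches Office.
EmpID → Office, MgrID: restricted closure across fragments reaches Office, MgrID.
Office → EName, Salary lies within Employee2.
Every dependency is enforceable on the fragments, so the decomposition is dependency-preserving.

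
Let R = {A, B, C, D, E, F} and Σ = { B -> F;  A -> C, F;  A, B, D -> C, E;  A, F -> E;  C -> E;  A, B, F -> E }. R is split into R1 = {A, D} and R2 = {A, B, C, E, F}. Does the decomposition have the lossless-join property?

No

Common attributes: R1 ∩ R2 = {A}.
Closure of {A}: A → C, F applies, adding C, F; A, F → E applies, adding E. So (A)⁺ = {A, C, E, F}.
The closure contains neither all of R1 = {A, D} nor all of R2 = {A, B, C, E, F}, so the common attributes are not a superkey of either fragment. The join is lossy.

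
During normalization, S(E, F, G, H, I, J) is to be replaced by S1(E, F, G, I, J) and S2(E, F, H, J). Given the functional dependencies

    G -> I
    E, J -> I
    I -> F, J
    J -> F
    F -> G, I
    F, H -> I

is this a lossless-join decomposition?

Common attributes: S1 ∩ S2 = {E, F, J}.
Closure of {E, F, J}: E, J → I applies, adding I; F → G, I applies, adding G. So (E, F, J)⁺ = {E, F, G, I, J}.
This closure contains every attribute of S1, so S1 ∩ S2 → S1. The join is lossless.

Yes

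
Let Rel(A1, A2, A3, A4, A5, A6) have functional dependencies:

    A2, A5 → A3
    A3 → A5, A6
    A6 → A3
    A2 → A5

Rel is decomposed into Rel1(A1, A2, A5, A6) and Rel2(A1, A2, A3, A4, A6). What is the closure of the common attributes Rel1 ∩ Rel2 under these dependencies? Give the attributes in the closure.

Rel1 ∩ Rel2 = {A1, A2, A6}.
A6 → A3 applies, adding A3
A2 → A5 applies, adding A5
Closure: {A1, A2, A3, A5, A6}.

A1, A2, A3, A5, A6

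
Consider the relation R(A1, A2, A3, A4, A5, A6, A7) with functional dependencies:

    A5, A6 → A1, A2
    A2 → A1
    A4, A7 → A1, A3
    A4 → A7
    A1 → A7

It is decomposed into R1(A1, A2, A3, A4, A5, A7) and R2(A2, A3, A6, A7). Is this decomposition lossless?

No

Common attributes: R1 ∩ R2 = {A2, A3, A7}.
Closure of {A2, A3, A7}: A2 → A1 applies, adding A1. So (A2, A3, A7)⁺ = {A1, A2, A3, A7}.
The closure contains neither all of R1 = {A1, A2, A3, A4, A5, A7} nor all of R2 = {A2, A3, A6, A7}, so the common attributes are not a superkey of either fragment. The join is lossy.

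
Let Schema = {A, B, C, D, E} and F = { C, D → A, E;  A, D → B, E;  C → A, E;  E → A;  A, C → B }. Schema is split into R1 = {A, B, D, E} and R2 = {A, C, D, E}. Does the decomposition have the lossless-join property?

Yes

Common attributes: R1 ∩ R2 = {A, D, E}.
Closure of {A, D, E}: A, D → B, E applies, adding B. So (A, D, E)⁺ = {A, B, D, E}.
This closure contains every attribute of R1, so R1 ∩ R2 → R1. The join is lossless.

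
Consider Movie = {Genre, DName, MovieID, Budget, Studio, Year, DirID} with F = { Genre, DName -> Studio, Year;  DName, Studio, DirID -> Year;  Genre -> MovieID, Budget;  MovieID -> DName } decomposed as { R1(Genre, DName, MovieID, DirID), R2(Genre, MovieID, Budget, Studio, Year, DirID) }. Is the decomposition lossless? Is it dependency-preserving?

Lossless test: (Genre, MovieID, DirID)⁺ = {Genre, DName, MovieID, Budget, Studio, Year, DirID}, which contains all of one fragment — lossless.
Dependency preservation: the restricted closure of {DName, Studio, DirID} across the fragments never reaches {Year}, so DName, Studio, DirID → Year cannot be enforced without a join — not preserved.

lossless but not dependency-preserving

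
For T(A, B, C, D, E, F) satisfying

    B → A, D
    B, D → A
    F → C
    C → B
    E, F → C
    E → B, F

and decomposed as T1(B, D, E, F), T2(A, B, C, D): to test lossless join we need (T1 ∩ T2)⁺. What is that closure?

T1 ∩ T2 = {B, D}.
B → A, D applies, adding A
Closure: {A, B, D}.

A, B, D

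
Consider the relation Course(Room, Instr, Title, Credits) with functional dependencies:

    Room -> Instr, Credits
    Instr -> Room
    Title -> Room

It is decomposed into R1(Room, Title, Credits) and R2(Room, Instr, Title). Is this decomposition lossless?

Common attributes: R1 ∩ R2 = {Room, Title}.
Closure of {Room, Title}: Room → Instr, Credits applies, adding Instr, Credits. So (Room, Title)⁺ = {Room, Instr, Title, Credits}.
This closure contains every attribute of R1, so R1 ∩ R2 → R1. The join is lossless.

Yes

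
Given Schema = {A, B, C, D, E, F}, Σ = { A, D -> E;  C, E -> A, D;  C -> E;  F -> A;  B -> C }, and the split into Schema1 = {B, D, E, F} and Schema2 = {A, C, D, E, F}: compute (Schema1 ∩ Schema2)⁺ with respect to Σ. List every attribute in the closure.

Schema1 ∩ Schema2 = {D, E, F}.
F → A applies, adding A
Closure: {A, D, E, F}.

A, D, E, F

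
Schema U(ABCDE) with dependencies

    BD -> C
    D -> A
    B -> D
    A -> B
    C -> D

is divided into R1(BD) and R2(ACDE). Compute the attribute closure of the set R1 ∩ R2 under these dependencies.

ABCD

R1 ∩ R2 = {D}.
D → A applies, adding A
A → B applies, adding B
BD → C applies, adding C
Closure: {ABCD}.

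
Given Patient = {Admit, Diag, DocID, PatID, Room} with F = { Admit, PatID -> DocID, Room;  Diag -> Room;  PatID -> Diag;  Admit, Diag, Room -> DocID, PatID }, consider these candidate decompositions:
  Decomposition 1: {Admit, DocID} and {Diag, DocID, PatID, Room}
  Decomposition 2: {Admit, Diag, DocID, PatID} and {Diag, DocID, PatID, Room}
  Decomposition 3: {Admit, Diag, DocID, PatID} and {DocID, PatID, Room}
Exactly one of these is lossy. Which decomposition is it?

Decomposition 1: common = {DocID}, closure = {DocID} → lossy.
Decomposition 2: common = {Diag, DocID, PatID}, closure = {Diag, DocID, PatID, Room} → lossless.
Decomposition 3: common = {DocID, PatID}, closure = {Diag, DocID, PatID, Room} → lossless.

Decomposition 1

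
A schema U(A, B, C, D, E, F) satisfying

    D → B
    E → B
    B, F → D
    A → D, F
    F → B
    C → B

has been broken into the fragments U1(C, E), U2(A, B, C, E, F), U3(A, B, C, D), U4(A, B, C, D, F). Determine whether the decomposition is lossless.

Chase test. Columns are A, B, C, D, E, F; row i has aⱼ where attribute j ∈ Ui, else bᵢⱼ.
Initial tableau (one row per fragment):
  row 1: b11 b12 a3 b14 a5 b16
  row 2: a1 a2 a3 b24 a5 a6
  row 3: a1 a2 a3 a4 b35 b36
  row 4: a1 a2 a3 a4 b45 a6
Rows 1 and 2 agree on E; apply E→B and equate their B entries.
Rows 2 and 4 agree on B, F; apply B, F→D and equate their D entries.
Rows 2 and 3 agree on A; apply A→D, F and equate their D, F entries.
Row 2 is now all distinguished symbols — the join is lossless.

Yes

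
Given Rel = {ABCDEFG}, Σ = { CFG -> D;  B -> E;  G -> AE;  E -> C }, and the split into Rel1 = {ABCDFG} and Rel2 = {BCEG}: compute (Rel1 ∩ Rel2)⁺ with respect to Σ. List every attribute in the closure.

ABCEG

Rel1 ∩ Rel2 = {BCG}.
B → E applies, adding E
G → AE applies, adding A
Closure: {ABCEG}.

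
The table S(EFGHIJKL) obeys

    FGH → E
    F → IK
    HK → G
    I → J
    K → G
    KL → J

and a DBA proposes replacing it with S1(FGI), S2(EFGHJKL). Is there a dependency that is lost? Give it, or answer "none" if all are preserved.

I → J

Check I → J: no single fragment contains all of {IJ}, and the restricted closure of {I} across the fragments never reaches {J}.
FGH → E is preserved.
F → IK is preserved.
HK → G is preserved.
K → G is preserved.
KL → J is preserved.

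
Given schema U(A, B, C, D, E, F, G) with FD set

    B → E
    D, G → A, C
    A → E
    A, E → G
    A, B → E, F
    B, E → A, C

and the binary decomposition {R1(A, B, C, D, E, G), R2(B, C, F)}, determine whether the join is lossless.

Yes

Common attributes: R1 ∩ R2 = {B, C}.
Closure of {B, C}: B → E applies, adding E; B, E → A, C applies, adding A; A, E → G applies, adding G; A, B → E, F applies, adding F. So (B, C)⁺ = {A, B, C, E, F, G}.
This closure contains every attribute of R2, so R1 ∩ R2 → R2. The join is lossless.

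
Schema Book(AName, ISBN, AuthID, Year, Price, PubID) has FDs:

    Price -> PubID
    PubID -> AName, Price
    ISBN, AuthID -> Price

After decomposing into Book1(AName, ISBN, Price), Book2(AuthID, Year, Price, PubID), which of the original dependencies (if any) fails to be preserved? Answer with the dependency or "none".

Check ISBN, AuthID → Price: no single fragment contains all of {ISBN, AuthID, Price}, and the restricted closure of {ISBN, AuthID} across the fragments never reaches {Price}.
Price → PubID is preserved.
PubID → AName, Price is preserved.

ISBN, AuthID -> Price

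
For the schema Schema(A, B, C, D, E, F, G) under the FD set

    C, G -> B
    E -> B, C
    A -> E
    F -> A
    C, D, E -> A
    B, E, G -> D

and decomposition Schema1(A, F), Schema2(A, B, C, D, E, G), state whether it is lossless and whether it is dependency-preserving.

Lossless test: (A)⁺ = {A, B, C, E}, which is a superkey of neither fragment — lossy.
Dependency preservation: every FD's attributes lie within a single fragment, so each can be enforced locally — preserved.

lossy but dependency-preserving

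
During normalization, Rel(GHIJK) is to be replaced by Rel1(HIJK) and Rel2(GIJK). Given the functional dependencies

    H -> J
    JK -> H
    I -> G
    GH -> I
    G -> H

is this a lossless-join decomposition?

Yes

Common attributes: Rel1 ∩ Rel2 = {IJK}.
Closure of {IJK}: JK → H applies, adding H; I → G applies, adding G. So (IJK)⁺ = {GHIJK}.
This closure contains every attribute of Rel1, so Rel1 ∩ Rel2 → Rel1. The join is lossless.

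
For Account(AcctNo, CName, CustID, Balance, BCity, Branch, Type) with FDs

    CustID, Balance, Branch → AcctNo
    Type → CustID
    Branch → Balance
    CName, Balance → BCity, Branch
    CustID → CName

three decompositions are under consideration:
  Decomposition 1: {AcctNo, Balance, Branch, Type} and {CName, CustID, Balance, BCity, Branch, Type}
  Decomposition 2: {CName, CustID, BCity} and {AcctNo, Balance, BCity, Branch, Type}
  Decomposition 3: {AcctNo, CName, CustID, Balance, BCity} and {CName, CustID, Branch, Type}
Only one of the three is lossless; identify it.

Decomposition 1

Decomposition 1: common = {Balance, Branch, Type}, closure = {AcctNo, CName, CustID, Balance, BCity, Branch, Type} → lossless.
Decomposition 2: common = {BCity}, closure = {BCity} → lossy.
Decomposition 3: common = {CName, CustID}, closure = {CName, CustID} → lossy.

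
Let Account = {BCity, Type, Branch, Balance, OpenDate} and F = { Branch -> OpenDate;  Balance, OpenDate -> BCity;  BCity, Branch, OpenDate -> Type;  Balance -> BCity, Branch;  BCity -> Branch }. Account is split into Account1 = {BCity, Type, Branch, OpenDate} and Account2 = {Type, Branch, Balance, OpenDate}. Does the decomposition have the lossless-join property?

No

Common attributes: Account1 ∩ Account2 = {Type, Branch, OpenDate}.
No dependency enlarges {Type, Branch, OpenDate}, so (Type, Branch, OpenDate)⁺ = {Type, Branch, OpenDate}.
The closure contains neither all of Account1 = {BCity, Type, Branch, OpenDate} nor all of Account2 = {Type, Branch, Balance, OpenDate}, so the common attributes are not a superkey of either fragment. The join is lossy.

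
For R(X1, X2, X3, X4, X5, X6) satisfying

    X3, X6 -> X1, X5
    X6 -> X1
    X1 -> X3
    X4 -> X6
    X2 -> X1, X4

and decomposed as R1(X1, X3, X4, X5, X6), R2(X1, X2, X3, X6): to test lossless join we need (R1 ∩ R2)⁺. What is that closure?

R1 ∩ R2 = {X1, X3, X6}.
X3, X6 → X1, X5 applies, adding X5
Closure: {X1, X3, X5, X6}.

X1, X3, X5, X6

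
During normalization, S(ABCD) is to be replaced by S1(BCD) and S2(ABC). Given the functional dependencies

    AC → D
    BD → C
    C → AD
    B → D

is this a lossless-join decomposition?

Yes

Common attributes: S1 ∩ S2 = {BC}.
Closure of {BC}: C → AD applies, adding AD. So (BC)⁺ = {ABCD}.
This closure contains every attribute of S1, so S1 ∩ S2 → S1. The join is lossless.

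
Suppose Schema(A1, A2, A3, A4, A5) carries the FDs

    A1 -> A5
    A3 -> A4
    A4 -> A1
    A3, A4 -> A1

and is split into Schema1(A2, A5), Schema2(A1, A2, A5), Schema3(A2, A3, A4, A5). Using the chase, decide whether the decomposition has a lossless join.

No

Chase test. Columns are A1, A2, A3, A4, A5; row i has aⱼ where attribute j ∈ Schemai, else bᵢⱼ.
Initial tableau (one row per fragment):
  row 1: b11 a2 b13 b14 a5
  row 2: a1 a2 b23 b24 a5
  row 3: b31 a2 a3 a4 a5
No row becomes fully distinguished — the join is lossy.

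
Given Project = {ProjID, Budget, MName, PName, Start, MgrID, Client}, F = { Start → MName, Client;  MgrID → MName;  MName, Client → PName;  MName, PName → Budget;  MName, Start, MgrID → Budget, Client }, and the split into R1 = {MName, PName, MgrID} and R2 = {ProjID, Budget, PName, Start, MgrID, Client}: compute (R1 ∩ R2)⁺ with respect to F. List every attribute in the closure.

Budget, MName, PName, MgrID

R1 ∩ R2 = {PName, MgrID}.
MgrID → MName applies, adding MName
MName, PName → Budget applies, adding Budget
Closure: {Budget, MName, PName, MgrID}.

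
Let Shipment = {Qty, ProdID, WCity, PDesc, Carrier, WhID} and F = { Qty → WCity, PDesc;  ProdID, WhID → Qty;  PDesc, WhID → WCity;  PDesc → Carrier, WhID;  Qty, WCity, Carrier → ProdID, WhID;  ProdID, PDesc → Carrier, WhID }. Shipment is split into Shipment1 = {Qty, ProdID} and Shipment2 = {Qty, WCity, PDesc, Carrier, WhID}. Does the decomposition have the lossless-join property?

Common attributes: Shipment1 ∩ Shipment2 = {Qty}.
Closure of {Qty}: Qty → WCity, PDesc applies, adding WCity, PDesc; PDesc → Carrier, WhID applies, adding Carrier, WhID; Qty, WCity, Carrier → ProdID, WhID applies, adding ProdID. So (Qty)⁺ = {Qty, ProdID, WCity, PDesc, Carrier, WhID}.
This closure contains every attribute of Shipment1, so Shipment1 ∩ Shipment2 → Shipment1. The join is lossless.

Yes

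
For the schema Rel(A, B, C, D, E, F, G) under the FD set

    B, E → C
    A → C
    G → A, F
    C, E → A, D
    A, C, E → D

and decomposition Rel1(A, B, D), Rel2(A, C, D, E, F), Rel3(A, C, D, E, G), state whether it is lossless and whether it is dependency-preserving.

lossy and not dependency-preserving

Lossless test (chase): Rows 1 and 2 agree on A; apply A→C and equate their C entries. No row becomes fully distinguished — the join is lossy.
Dependency preservation: the restricted closure of {B, E} across the fragments never reaches {C}, so B, E → C cannot be enforced without a join — not preserved.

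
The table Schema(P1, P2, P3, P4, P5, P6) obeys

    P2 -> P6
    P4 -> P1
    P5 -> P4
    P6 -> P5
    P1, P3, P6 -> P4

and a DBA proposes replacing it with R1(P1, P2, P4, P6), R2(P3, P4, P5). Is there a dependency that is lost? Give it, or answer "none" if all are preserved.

Check P6 → P5: no single fragment contains all of {P5, P6}, and the restricted closure of {P6} across the fragments never reaches {P5}.
P2 → P6 is preserved.
P4 → P1 is preserved.
P5 → P4 is preserved.
P1, P3, P6 → P4 is preserved.

P6 -> P5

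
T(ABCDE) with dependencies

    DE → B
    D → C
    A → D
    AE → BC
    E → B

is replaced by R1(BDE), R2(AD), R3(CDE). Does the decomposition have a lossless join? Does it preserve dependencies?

lossy but dependency-preserving

Lossless test (chase): Rows 1 and 3 agree on DE; apply DE→B and equate their B entries. Rows 1 and 2 agree on D; apply D→C and equate their C entries. Rows 1 and 3 agree on D; apply D→C and equate their C entries. No row becomes fully distinguished — the join is lossy.
Dependency preservation: AE → BC is not contained in any single fragment, but the restricted closure of its left-hand side across the fragments still reaches the right-hand side; the remaining FDs each lie inside some fragment. All dependencies are preserved.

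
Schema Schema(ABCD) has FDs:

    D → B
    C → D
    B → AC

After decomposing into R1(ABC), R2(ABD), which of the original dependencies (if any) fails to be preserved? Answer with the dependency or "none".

none

D → B lies within R2.
C → D: restricted closure across fragments reaches D.
B → AC lies within R1.
Every dependency is enforceable on the fragments, so the decomposition is dependency-preserving.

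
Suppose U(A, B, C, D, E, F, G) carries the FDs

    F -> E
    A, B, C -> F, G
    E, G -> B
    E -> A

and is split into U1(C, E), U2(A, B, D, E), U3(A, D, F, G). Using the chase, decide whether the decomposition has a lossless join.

No

Chase test. Columns are A, B, C, D, E, F, G; row i has aⱼ where attribute j ∈ Ui, else bᵢⱼ.
Initial tableau (one row per fragment):
  row 1: b11 b12 a3 b14 a5 b16 b17
  row 2: a1 a2 b23 a4 a5 b26 b27
  row 3: a1 b32 b33 a4 b35 a6 a7
Rows 1 and 2 agree on E; apply E→A and equate their A entries.
No row becomes fully distinguished — the join is lossy.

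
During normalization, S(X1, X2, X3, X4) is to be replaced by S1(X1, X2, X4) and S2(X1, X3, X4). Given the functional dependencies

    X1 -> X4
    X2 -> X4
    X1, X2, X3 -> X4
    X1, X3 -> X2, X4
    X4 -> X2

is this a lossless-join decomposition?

Common attributes: S1 ∩ S2 = {X1, X4}.
Closure of {X1, X4}: X4 → X2 applies, adding X2. So (X1, X4)⁺ = {X1, X2, X4}.
This closure contains every attribute of S1, so S1 ∩ S2 → S1. The join is lossless.

Yes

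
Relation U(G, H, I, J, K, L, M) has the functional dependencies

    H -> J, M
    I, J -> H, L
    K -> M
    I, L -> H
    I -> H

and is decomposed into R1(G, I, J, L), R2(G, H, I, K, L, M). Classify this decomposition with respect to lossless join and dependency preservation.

Lossless test: (G, I, L)⁺ = {G, H, I, J, L, M}, which contains all of one fragment — lossless.
Dependency preservation: the restricted closure of {H} across the fragments never reaches {J, M}, so H → J, M cannot be enforced without a join — not preserved.

lossless but not dependency-preserving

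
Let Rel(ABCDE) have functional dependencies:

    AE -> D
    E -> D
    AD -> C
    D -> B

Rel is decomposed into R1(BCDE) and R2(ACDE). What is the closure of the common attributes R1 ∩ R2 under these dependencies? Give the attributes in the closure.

R1 ∩ R2 = {CDE}.
D → B applies, adding B
Closure: {BCDE}.

BCDE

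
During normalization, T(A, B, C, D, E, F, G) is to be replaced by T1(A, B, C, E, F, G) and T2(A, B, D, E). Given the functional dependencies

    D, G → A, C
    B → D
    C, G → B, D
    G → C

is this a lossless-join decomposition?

Common attributes: T1 ∩ T2 = {A, B, E}.
Closure of {A, B, E}: B → D applies, adding D. So (A, B, E)⁺ = {A, B, D, E}.
This closure contains every attribute of T2, so T1 ∩ T2 → T2. The join is lossless.

Yes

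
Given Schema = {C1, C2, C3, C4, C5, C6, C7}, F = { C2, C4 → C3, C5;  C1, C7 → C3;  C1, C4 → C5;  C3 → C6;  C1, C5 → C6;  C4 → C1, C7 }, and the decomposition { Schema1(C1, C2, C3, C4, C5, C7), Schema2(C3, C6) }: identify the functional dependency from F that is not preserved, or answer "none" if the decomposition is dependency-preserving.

Check C1, C5 → C6: no single fragment contains all of {C1, C5, C6}, and the restricted closure of {C1, C5} across the fragments never reaches {C6}.
C2, C4 → C3, C5 is preserved.
C1, C7 → C3 is preserved.
C1, C4 → C5 is preserved.
C3 → C6 is preserved.
C4 → C1, C7 is preserved.

C1, C5 → C6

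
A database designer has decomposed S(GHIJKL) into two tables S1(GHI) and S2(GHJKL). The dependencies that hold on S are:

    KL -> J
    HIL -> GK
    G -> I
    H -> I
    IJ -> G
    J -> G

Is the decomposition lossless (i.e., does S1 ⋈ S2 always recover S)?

Common attributes: S1 ∩ S2 = {GH}.
Closure of {GH}: G → I applies, adding I. So (GH)⁺ = {GHI}.
This closure contains every attribute of S1, so S1 ∩ S2 → S1. The join is lossless.

Yes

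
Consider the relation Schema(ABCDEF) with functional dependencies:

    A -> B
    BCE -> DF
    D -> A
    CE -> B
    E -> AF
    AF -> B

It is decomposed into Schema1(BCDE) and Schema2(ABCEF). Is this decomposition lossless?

Common attributes: Schema1 ∩ Schema2 = {BCE}.
Closure of {BCE}: BCE → DF applies, adding DF; D → A applies, adding A. So (BCE)⁺ = {ABCDEF}.
This closure contains every attribute of Schema1, so Schema1 ∩ Schema2 → Schema1. The join is lossless.

Yes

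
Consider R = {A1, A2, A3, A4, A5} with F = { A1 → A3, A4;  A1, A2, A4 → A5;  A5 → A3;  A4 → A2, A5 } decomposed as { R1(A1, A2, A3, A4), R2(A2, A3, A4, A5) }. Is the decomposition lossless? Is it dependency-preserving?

lossless and dependency-preserving

Lossless test: (A2, A3, A4)⁺ = {A2, A3, A4, A5}, which contains all of one fragment — lossless.
Dependency preservation: A1, A2, A4 → A5 is not contained in any single fragment, but the restricted closure of its left-hand side across the fragments still reaches the right-hand side; the remaining FDs each lie inside some fragment. All dependencies are preserved.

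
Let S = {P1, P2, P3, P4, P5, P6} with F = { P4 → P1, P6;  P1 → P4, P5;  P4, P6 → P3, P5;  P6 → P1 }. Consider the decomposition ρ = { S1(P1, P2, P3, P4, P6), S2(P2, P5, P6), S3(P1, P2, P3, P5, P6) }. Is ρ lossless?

Yes

Chase test. Columns are P1, P2, P3, P4, P5, P6; row i has aⱼ where attribute j ∈ Si, else bᵢⱼ.
Initial tableau (one row per fragment):
  row 1: a1 a2 a3 a4 b15 a6
  row 2: b21 a2 b23 b24 a5 a6
  row 3: a1 a2 a3 b34 a5 a6
Rows 1 and 3 agree on P1; apply P1→P4, P5 and equate their P4, P5 entries.
Rows 1 and 2 agree on P6; apply P6→P1 and equate their P1 entries.
Rows 1 and 2 agree on P1; apply P1→P4, P5 and equate their P4, P5 entries.
Rows 1 and 2 agree on P4, P6; apply P4, P6→P3, P5 and equate their P3, P5 entries.
Row 1 is now all distinguished symbols — the join is lossless.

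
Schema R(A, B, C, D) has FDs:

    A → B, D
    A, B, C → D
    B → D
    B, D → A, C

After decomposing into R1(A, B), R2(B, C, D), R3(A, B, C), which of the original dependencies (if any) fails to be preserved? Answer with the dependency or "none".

none

A → B, D: restricted closure across fragments reaches B, D.
A, B, C → D: restricted closure across fragments reaches D.
B → D lies within R2.
B, D → A, C: restricted closure across fragments reaches A, C.
Every dependency is enforceable on the fragments, so the decomposition is dependency-preserving.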